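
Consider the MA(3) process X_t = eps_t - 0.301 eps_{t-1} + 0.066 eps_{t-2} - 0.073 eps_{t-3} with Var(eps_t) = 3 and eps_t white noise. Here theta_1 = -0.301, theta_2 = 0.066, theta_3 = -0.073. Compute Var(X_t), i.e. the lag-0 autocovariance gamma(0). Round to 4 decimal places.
\gamma(0) = 3.3009

For an MA(q) process X_t = eps_t + sum_i theta_i eps_{t-i} with
Var(eps_t) = sigma^2, the variance is
  gamma(0) = sigma^2 * (1 + sum_i theta_i^2).
  sum_i theta_i^2 = (-0.301)^2 + (0.066)^2 + (-0.073)^2 = 0.090601 + 0.004356 + 0.005329 = 0.100286.
  gamma(0) = 3 * (1 + 0.100286) = 3 * 1.100286 = 3.300858, which rounds to 3.3009.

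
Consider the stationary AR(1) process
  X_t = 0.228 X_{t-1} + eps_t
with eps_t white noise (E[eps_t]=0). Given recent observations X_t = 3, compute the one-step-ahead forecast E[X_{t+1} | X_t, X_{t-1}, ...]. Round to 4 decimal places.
E[X_{t+1} \mid \mathcal F_t] = 0.6840

For an AR(p) model X_t = c + sum_i phi_i X_{t-i} + eps_t, the
one-step-ahead conditional mean is
  E[X_{t+1} | X_t, ...] = c + sum_i phi_i X_{t+1-i}.
Substitute known values:
  E[X_{t+1} | ...] = (0.228) * (3)
                   = 0.6840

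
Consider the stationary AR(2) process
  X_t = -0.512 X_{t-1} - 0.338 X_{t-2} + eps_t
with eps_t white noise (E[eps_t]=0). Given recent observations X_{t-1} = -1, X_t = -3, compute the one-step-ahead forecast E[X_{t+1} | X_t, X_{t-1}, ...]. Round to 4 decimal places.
E[X_{t+1} \mid \mathcal F_t] = 1.8740

For an AR(p) model X_t = c + sum_i phi_i X_{t-i} + eps_t, the
one-step-ahead conditional mean is
  E[X_{t+1} | X_t, ...] = c + sum_i phi_i X_{t+1-i}.
Substitute known values:
  E[X_{t+1} | ...] = (-0.512) * (-3) + (-0.338) * (-1)
                   = 1.8740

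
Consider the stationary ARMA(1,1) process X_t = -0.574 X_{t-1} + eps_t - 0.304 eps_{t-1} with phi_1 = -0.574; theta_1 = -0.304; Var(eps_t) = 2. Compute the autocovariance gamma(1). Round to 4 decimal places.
\gamma(1) = -3.0758

Multiply the model equation by X_{t-k} and take expectations. With theta_0 = psi_0 = 1 and psi_j the MA(infinity) weights, this gives
  gamma(k) - sum_i phi_i gamma(k-i) = c_k,
  c_k = sigma^2 * sum_{j=k..q} theta_j psi_{j-k}   (c_k = 0 for k > q),
using gamma(-m) = gamma(m).
psi-weights needed (psi_j = theta_j + sum_i phi_i psi_{j-i}):
  psi_1 = theta_1 + phi_1 = -0.304 + (-0.574) = -0.878
Right-hand sides:
  c_0 = sigma^2 (1 + theta_1 psi_1) = 2 * (1 + (-0.304)(-0.878)) = 2 * 1.266912 = 2.533824
  c_1 = sigma^2 theta_1 = 2 * (-0.304) = -0.608
  c_2 = 0
Equations for k = 0 and k = 1 (AR order 1):
  gamma(0) = phi_1 gamma(1) + c_0
  gamma(1) = phi_1 gamma(0) + c_1
Substituting the second into the first: gamma(0) (1 - phi_1^2) = c_0 + phi_1 c_1, so
  gamma(0) = (c_0 + phi_1 c_1) / (1 - phi_1^2) = (2.533824 + (-0.574)(-0.608)) / (1 - (-0.574)^2) = 2.882816 / 0.670524 = 4.299348.
  gamma(1) = phi_1 gamma(0) + c_1 = (-0.574)(4.299348) + (-0.608) = -3.075826.
Therefore gamma(1) = -3.0758 (to 4 decimal places).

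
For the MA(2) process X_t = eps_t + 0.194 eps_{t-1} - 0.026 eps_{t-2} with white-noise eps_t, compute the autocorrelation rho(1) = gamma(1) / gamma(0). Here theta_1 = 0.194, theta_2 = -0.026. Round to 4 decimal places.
\rho(1) = 0.1820

For an MA(q) process with theta_0 = 1, the autocovariance is
  gamma(k) = sigma^2 * sum_{i=0..q-k} theta_i * theta_{i+k},
and rho(k) = gamma(k) / gamma(0). Sigma^2 cancels.
  numerator   = (1)*(0.194) + (0.194)*(-0.026) = 0.188956.
  denominator = (1)^2 + (0.194)^2 + (-0.026)^2 = 1.038312.
  rho(1) = 0.188956 / 1.038312 = 0.1820.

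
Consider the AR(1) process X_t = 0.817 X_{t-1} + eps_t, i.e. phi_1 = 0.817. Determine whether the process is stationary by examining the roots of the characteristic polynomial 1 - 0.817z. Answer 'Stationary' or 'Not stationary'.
\text{Stationary}

The AR(p) characteristic polynomial is P(z) = 1 - 0.817z.
Stationarity requires all roots to lie outside the unit circle, i.e. |z| > 1 for every root.
This is linear in z: 1 + (-0.817) z = 0  =>  z = -1/(-0.817) = 1.22399,  |z| = 1.22399.
Moduli of all roots: 1.2240.
All moduli strictly greater than 1? Yes.
Verdict: Stationary.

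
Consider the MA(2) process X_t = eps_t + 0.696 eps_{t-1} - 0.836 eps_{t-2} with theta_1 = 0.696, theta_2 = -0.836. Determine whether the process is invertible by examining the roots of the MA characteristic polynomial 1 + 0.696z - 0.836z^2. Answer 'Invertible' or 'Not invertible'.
\text{Not invertible}

The MA(q) characteristic polynomial is P(z) = 1 + 0.696z - 0.836z^2.
Invertibility requires all roots to lie outside the unit circle, i.e. |z| > 1 for every root.
Set 1 + (0.696) z + (-0.836) z^2 = 0, i.e. a z^2 + b z + c = 0 with a = -0.836, b = 0.696, c = 1.
Discriminant D = b^2 - 4ac = (0.696)^2 - 4*(-0.836)*1 = 0.484416 - (-3.344) = 3.828416.
D >= 0, so the roots are real: z = (-b +/- sqrt(D)) / (2a) = (-0.696 +/- 1.956634) / (-1.672).
  z_1 = (-0.696 + 1.956634) / (-1.672) = -0.754,   |z_1| = 0.754.
  z_2 = (-0.696 - 1.956634) / (-1.672) = 1.5865,   |z_2| = 1.5865.
Moduli of all roots: 0.7540, 1.5865.
All moduli strictly greater than 1? No.
Verdict: Not invertible.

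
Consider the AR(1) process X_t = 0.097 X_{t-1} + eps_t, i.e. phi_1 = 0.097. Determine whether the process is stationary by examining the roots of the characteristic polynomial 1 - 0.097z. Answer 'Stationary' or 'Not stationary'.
\text{Stationary}

The AR(p) characteristic polynomial is P(z) = 1 - 0.097z.
Stationarity requires all roots to lie outside the unit circle, i.e. |z| > 1 for every root.
This is linear in z: 1 + (-0.097) z = 0  =>  z = -1/(-0.097) = 10.309278,  |z| = 10.309278.
Moduli of all roots: 10.3093.
All moduli strictly greater than 1? Yes.
Verdict: Stationary.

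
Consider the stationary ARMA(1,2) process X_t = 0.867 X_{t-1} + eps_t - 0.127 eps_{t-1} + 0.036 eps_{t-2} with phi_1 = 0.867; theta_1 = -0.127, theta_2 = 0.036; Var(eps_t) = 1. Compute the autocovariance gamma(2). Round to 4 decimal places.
\gamma(2) = 2.5021

Multiply the model equation by X_{t-k} and take expectations. With theta_0 = psi_0 = 1 and psi_j the MA(infinity) weights, this gives
  gamma(k) - sum_i phi_i gamma(k-i) = c_k,
  c_k = sigma^2 * sum_{j=k..q} theta_j psi_{j-k}   (c_k = 0 for k > q),
using gamma(-m) = gamma(m).
psi-weights needed (psi_j = theta_j + sum_i phi_i psi_{j-i}):
  psi_1 = theta_1 + phi_1 = -0.127 + (0.867) = 0.74
  psi_2 = theta_2 + phi_1 psi_1 = 0.036 + (0.867)(0.74) = 0.67758
Right-hand sides:
  c_0 = sigma^2 (1 + theta_1 psi_1 + theta_2 psi_2) = 1 * (1 + (-0.127)(0.74) + (0.036)(0.67758)) = 1 * 0.930413 = 0.930413
  c_1 = sigma^2 (theta_1 + theta_2 psi_1) = 1 * (-0.127 + (0.036)(0.74)) = -0.10036
  c_2 = sigma^2 theta_2 = 1 * (0.036) = 0.036
Equations for k = 0 and k = 1 (AR order 1):
  gamma(0) = phi_1 gamma(1) + c_0
  gamma(1) = phi_1 gamma(0) + c_1
Substituting the second into the first: gamma(0) (1 - phi_1^2) = c_0 + phi_1 c_1, so
  gamma(0) = (c_0 + phi_1 c_1) / (1 - phi_1^2) = (0.930413 + (0.867)(-0.10036)) / (1 - (0.867)^2) = 0.843401 / 0.248311 = 3.39655.
  gamma(1) = phi_1 gamma(0) + c_1 = (0.867)(3.39655) + (-0.10036) = 2.844449.
For k = 2: gamma(2) = phi_1 gamma(1) + c_2
  = (0.867)(2.844449) + (0.036) = 2.502137.
Therefore gamma(2) = 2.5021 (to 4 decimal places).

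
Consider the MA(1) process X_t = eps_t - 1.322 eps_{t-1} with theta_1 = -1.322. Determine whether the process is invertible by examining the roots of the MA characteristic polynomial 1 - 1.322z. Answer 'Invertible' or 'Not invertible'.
\text{Not invertible}

The MA(q) characteristic polynomial is P(z) = 1 - 1.322z.
Invertibility requires all roots to lie outside the unit circle, i.e. |z| > 1 for every root.
This is linear in z: 1 + (-1.322) z = 0  =>  z = -1/(-1.322) = 0.75643,  |z| = 0.75643.
Moduli of all roots: 0.7564.
All moduli strictly greater than 1? No.
Verdict: Not invertible.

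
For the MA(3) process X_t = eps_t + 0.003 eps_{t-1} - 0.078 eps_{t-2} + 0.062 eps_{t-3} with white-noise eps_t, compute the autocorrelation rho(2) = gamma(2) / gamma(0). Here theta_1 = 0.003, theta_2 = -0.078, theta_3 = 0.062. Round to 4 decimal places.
\rho(2) = -0.0770

For an MA(q) process with theta_0 = 1, the autocovariance is
  gamma(k) = sigma^2 * sum_{i=0..q-k} theta_i * theta_{i+k},
and rho(k) = gamma(k) / gamma(0). Sigma^2 cancels.
  numerator   = (1)*(-0.078) + (0.003)*(0.062) = -0.077814.
  denominator = (1)^2 + (0.003)^2 + (-0.078)^2 + (0.062)^2 = 1.009937.
  rho(2) = -0.077814 / 1.009937 = -0.0770.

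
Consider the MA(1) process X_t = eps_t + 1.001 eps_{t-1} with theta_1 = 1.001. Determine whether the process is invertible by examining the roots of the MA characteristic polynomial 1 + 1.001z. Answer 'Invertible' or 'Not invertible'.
\text{Not invertible}

The MA(q) characteristic polynomial is P(z) = 1 + 1.001z.
Invertibility requires all roots to lie outside the unit circle, i.e. |z| > 1 for every root.
This is linear in z: 1 + (1.001) z = 0  =>  z = -1/(1.001) = -0.999001,  |z| = 0.999001.
Moduli of all roots: 0.9990.
All moduli strictly greater than 1? No.
Verdict: Not invertible.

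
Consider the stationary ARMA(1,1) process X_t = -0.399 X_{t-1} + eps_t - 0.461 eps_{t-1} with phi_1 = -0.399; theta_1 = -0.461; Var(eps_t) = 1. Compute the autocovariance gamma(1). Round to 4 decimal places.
\gamma(1) = -1.2110

Multiply the model equation by X_{t-k} and take expectations. With theta_0 = psi_0 = 1 and psi_j the MA(infinity) weights, this gives
  gamma(k) - sum_i phi_i gamma(k-i) = c_k,
  c_k = sigma^2 * sum_{j=k..q} theta_j psi_{j-k}   (c_k = 0 for k > q),
using gamma(-m) = gamma(m).
psi-weights needed (psi_j = theta_j + sum_i phi_i psi_{j-i}):
  psi_1 = theta_1 + phi_1 = -0.461 + (-0.399) = -0.86
Right-hand sides:
  c_0 = sigma^2 (1 + theta_1 psi_1) = 1 * (1 + (-0.461)(-0.86)) = 1 * 1.39646 = 1.39646
  c_1 = sigma^2 theta_1 = 1 * (-0.461) = -0.461
  c_2 = 0
Equations for k = 0 and k = 1 (AR order 1):
  gamma(0) = phi_1 gamma(1) + c_0
  gamma(1) = phi_1 gamma(0) + c_1
Substituting the second into the first: gamma(0) (1 - phi_1^2) = c_0 + phi_1 c_1, so
  gamma(0) = (c_0 + phi_1 c_1) / (1 - phi_1^2) = (1.39646 + (-0.399)(-0.461)) / (1 - (-0.399)^2) = 1.580399 / 0.840799 = 1.879639.
  gamma(1) = phi_1 gamma(0) + c_1 = (-0.399)(1.879639) + (-0.461) = -1.210976.
Therefore gamma(1) = -1.2110 (to 4 decimal places).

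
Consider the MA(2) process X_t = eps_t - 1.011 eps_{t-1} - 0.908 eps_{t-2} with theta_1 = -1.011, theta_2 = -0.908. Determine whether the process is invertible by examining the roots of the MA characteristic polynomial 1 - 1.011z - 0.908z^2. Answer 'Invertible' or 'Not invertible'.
\text{Not invertible}

The MA(q) characteristic polynomial is P(z) = 1 - 1.011z - 0.908z^2.
Invertibility requires all roots to lie outside the unit circle, i.e. |z| > 1 for every root.
Set 1 + (-1.011) z + (-0.908) z^2 = 0, i.e. a z^2 + b z + c = 0 with a = -0.908, b = -1.011, c = 1.
Discriminant D = b^2 - 4ac = (-1.011)^2 - 4*(-0.908)*1 = 1.022121 - (-3.632) = 4.654121.
D >= 0, so the roots are real: z = (-b +/- sqrt(D)) / (2a) = (1.011 +/- 2.157341) / (-1.816).
  z_1 = (1.011 + 2.157341) / (-1.816) = -1.7447,   |z_1| = 1.7447.
  z_2 = (1.011 - 2.157341) / (-1.816) = 0.6312,   |z_2| = 0.6312.
Moduli of all roots: 1.7447, 0.6312.
All moduli strictly greater than 1? No.
Verdict: Not invertible.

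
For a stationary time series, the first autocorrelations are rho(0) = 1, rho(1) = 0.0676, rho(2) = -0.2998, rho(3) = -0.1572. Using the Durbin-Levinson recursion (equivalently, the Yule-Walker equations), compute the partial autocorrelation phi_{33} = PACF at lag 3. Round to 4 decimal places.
\phi_{33} = -0.1220

The PACF at lag k is phi_{kk}, the last component of the solution
to the Yule-Walker system G_k phi = r_k where
  (G_k)_{ij} = rho(|i - j|), (r_k)_i = rho(i), i,j = 1..k.
Equivalently, Durbin-Levinson gives phi_{kk} iteratively:
  phi_{11} = rho(1)
  phi_{kk} = [rho(k) - sum_{j=1..k-1} phi_{k-1,j} rho(k-j)]
            / [1 - sum_{j=1..k-1} phi_{k-1,j} rho(j)],
  phi_{k,j} = phi_{k-1,j} - phi_{kk} phi_{k-1,k-j},  j = 1..k-1.
Step k = 1:
  phi_11 = rho(1) = 0.0676.
Step k = 2:
  phi_22 = [rho(2) - phi_11 rho(1)] / [1 - phi_11 rho(1)] = [-0.2998 - (0.0676)(0.0676)] / [1 - (0.0676)(0.0676)]
         = -0.30436976 / 0.99543024 = -0.305767.
  Update: phi_21 = phi_11 - phi_22 phi_11 = 0.0676 - (-0.305767)(0.0676) = 0.08827.
Step k = 3:
  phi_33 = [rho(3) - phi_21 rho(2) - phi_22 rho(1)] / [1 - phi_21 rho(1) - phi_22 rho(2)]
    numerator   = -0.1572 - (0.08827)(-0.2998) - (-0.305767)(0.0676) = -0.11006685
    denominator = 1 - (0.08827)(0.0676) - (-0.305767)(-0.2998) = 0.902364
  phi_33 = -0.11006685 / 0.902364 = -0.122.
Therefore phi_{33} = -0.1220.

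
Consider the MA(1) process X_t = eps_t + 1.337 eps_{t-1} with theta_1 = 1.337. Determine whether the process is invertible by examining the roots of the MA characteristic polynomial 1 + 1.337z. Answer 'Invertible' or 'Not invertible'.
\text{Not invertible}

The MA(q) characteristic polynomial is P(z) = 1 + 1.337z.
Invertibility requires all roots to lie outside the unit circle, i.e. |z| > 1 for every root.
This is linear in z: 1 + (1.337) z = 0  =>  z = -1/(1.337) = -0.747943,  |z| = 0.747943.
Moduli of all roots: 0.7479.
All moduli strictly greater than 1? No.
Verdict: Not invertible.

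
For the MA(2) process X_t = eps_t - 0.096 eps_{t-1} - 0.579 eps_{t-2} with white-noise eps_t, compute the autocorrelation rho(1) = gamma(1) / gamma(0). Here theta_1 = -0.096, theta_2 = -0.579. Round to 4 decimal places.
\rho(1) = -0.0301

For an MA(q) process with theta_0 = 1, the autocovariance is
  gamma(k) = sigma^2 * sum_{i=0..q-k} theta_i * theta_{i+k},
and rho(k) = gamma(k) / gamma(0). Sigma^2 cancels.
  numerator   = (1)*(-0.096) + (-0.096)*(-0.579) = -0.040416.
  denominator = (1)^2 + (-0.096)^2 + (-0.579)^2 = 1.344457.
  rho(1) = -0.040416 / 1.344457 = -0.0301.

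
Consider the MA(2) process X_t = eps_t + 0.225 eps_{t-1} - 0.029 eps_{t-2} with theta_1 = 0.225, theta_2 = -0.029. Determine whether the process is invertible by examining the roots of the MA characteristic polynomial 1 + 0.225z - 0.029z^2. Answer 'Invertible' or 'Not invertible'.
\text{Invertible}

The MA(q) characteristic polynomial is P(z) = 1 + 0.225z - 0.029z^2.
Invertibility requires all roots to lie outside the unit circle, i.e. |z| > 1 for every root.
Set 1 + (0.225) z + (-0.029) z^2 = 0, i.e. a z^2 + b z + c = 0 with a = -0.029, b = 0.225, c = 1.
Discriminant D = b^2 - 4ac = (0.225)^2 - 4*(-0.029)*1 = 0.050625 - (-0.116) = 0.166625.
D >= 0, so the roots are real: z = (-b +/- sqrt(D)) / (2a) = (-0.225 +/- 0.408197) / (-0.058).
  z_1 = (-0.225 + 0.408197) / (-0.058) = -3.1586,   |z_1| = 3.1586.
  z_2 = (-0.225 - 0.408197) / (-0.058) = 10.9172,   |z_2| = 10.9172.
Moduli of all roots: 3.1586, 10.9172.
All moduli strictly greater than 1? Yes.
Verdict: Invertible.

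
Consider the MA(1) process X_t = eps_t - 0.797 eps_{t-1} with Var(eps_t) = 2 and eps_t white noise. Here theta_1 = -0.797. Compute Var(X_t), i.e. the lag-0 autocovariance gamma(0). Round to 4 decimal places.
\gamma(0) = 3.2704

For an MA(q) process X_t = eps_t + sum_i theta_i eps_{t-i} with
Var(eps_t) = sigma^2, the variance is
  gamma(0) = sigma^2 * (1 + sum_i theta_i^2).
  sum_i theta_i^2 = (-0.797)^2 = 0.635209.
  gamma(0) = 2 * (1 + 0.635209) = 2 * 1.635209 = 3.270418, which rounds to 3.2704.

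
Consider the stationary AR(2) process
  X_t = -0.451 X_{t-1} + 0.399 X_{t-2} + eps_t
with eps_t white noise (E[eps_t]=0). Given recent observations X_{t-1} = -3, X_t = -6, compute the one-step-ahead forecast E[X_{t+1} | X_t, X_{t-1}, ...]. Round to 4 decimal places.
E[X_{t+1} \mid \mathcal F_t] = 1.5090

For an AR(p) model X_t = c + sum_i phi_i X_{t-i} + eps_t, the
one-step-ahead conditional mean is
  E[X_{t+1} | X_t, ...] = c + sum_i phi_i X_{t+1-i}.
Substitute known values:
  E[X_{t+1} | ...] = (-0.451) * (-6) + (0.399) * (-3)
                   = 1.5090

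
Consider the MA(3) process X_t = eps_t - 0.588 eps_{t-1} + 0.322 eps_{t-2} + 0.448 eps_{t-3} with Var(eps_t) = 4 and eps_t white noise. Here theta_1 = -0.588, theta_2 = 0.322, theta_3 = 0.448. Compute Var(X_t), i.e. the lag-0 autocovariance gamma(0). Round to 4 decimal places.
\gamma(0) = 6.6005

For an MA(q) process X_t = eps_t + sum_i theta_i eps_{t-i} with
Var(eps_t) = sigma^2, the variance is
  gamma(0) = sigma^2 * (1 + sum_i theta_i^2).
  sum_i theta_i^2 = (-0.588)^2 + (0.322)^2 + (0.448)^2 = 0.345744 + 0.103684 + 0.200704 = 0.650132.
  gamma(0) = 4 * (1 + 0.650132) = 4 * 1.650132 = 6.600528, which rounds to 6.6005.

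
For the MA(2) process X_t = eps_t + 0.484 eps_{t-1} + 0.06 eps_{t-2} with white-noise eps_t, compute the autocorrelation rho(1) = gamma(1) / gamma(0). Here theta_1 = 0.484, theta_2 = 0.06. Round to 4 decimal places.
\rho(1) = 0.4145

For an MA(q) process with theta_0 = 1, the autocovariance is
  gamma(k) = sigma^2 * sum_{i=0..q-k} theta_i * theta_{i+k},
and rho(k) = gamma(k) / gamma(0). Sigma^2 cancels.
  numerator   = (1)*(0.484) + (0.484)*(0.06) = 0.51304.
  denominator = (1)^2 + (0.484)^2 + (0.06)^2 = 1.237856.
  rho(1) = 0.51304 / 1.237856 = 0.4145.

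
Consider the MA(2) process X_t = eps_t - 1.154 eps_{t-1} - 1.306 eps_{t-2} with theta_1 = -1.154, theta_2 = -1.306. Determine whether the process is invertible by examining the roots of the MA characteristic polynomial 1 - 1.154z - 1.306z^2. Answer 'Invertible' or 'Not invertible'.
\text{Not invertible}

The MA(q) characteristic polynomial is P(z) = 1 - 1.154z - 1.306z^2.
Invertibility requires all roots to lie outside the unit circle, i.e. |z| > 1 for every root.
Set 1 + (-1.154) z + (-1.306) z^2 = 0, i.e. a z^2 + b z + c = 0 with a = -1.306, b = -1.154, c = 1.
Discriminant D = b^2 - 4ac = (-1.154)^2 - 4*(-1.306)*1 = 1.331716 - (-5.224) = 6.555716.
D >= 0, so the roots are real: z = (-b +/- sqrt(D)) / (2a) = (1.154 +/- 2.560413) / (-2.612).
  z_1 = (1.154 + 2.560413) / (-2.612) = -1.4221,   |z_1| = 1.4221.
  z_2 = (1.154 - 2.560413) / (-2.612) = 0.5384,   |z_2| = 0.5384.
Moduli of all roots: 1.4221, 0.5384.
All moduli strictly greater than 1? No.
Verdict: Not invertible.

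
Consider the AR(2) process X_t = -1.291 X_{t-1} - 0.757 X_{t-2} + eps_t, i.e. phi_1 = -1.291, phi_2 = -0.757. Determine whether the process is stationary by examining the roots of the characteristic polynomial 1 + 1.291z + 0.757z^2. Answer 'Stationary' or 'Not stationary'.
\text{Stationary}

The AR(p) characteristic polynomial is P(z) = 1 + 1.291z + 0.757z^2.
Stationarity requires all roots to lie outside the unit circle, i.e. |z| > 1 for every root.
Set 1 + (1.291) z + (0.757) z^2 = 0, i.e. a z^2 + b z + c = 0 with a = 0.757, b = 1.291, c = 1.
Discriminant D = b^2 - 4ac = (1.291)^2 - 4*(0.757)*1 = 1.666681 - (3.028) = -1.361319.
D < 0, so the roots are the complex-conjugate pair z = (-b +/- i sqrt(-D)) / (2a) = -0.8527 +/- 0.7706i.
For a conjugate pair |z|^2 = z * conj(z) = (product of roots) = c/a = 1/(0.757) = 1.321004, so |z| = sqrt(1.321004) = 1.1493 for both roots.
Moduli of all roots: 1.1493, 1.1493.
All moduli strictly greater than 1? Yes.
Verdict: Stationary.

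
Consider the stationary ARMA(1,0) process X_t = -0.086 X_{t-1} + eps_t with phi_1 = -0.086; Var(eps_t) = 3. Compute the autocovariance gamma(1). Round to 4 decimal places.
\gamma(1) = -0.2599

Multiply the model equation by X_{t-k} and take expectations. With theta_0 = psi_0 = 1 and psi_j the MA(infinity) weights, this gives
  gamma(k) - sum_i phi_i gamma(k-i) = c_k,
  c_k = sigma^2 * sum_{j=k..q} theta_j psi_{j-k}   (c_k = 0 for k > q),
using gamma(-m) = gamma(m).
Pure AR (q = 0): c_0 = sigma^2 = 3, c_k = 0 for k >= 1.
Equations for k = 0 and k = 1 (AR order 1):
  gamma(0) = phi_1 gamma(1) + c_0
  gamma(1) = phi_1 gamma(0) + c_1
Substituting the second into the first: gamma(0) (1 - phi_1^2) = c_0 + phi_1 c_1, so
  gamma(0) = c_0 / (1 - phi_1^2) = 3 / (1 - (-0.086)^2) = 3 / 0.992604 = 3.022353.
  gamma(1) = phi_1 gamma(0) = (-0.086)(3.022353) = -0.259922.
Therefore gamma(1) = -0.2599 (to 4 decimal places).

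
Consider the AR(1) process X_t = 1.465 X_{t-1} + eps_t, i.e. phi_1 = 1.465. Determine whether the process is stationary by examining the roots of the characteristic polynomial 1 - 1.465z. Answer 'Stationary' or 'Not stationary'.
\text{Not stationary}

The AR(p) characteristic polynomial is P(z) = 1 - 1.465z.
Stationarity requires all roots to lie outside the unit circle, i.e. |z| > 1 for every root.
This is linear in z: 1 + (-1.465) z = 0  =>  z = -1/(-1.465) = 0.682594,  |z| = 0.682594.
Moduli of all roots: 0.6826.
All moduli strictly greater than 1? No.
Verdict: Not stationary.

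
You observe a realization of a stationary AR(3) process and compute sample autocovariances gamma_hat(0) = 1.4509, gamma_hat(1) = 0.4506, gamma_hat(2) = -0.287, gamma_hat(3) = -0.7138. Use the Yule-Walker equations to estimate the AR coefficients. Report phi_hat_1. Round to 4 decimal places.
\hat\phi_{1} = 0.2870

The Yule-Walker equations for an AR(p) process read, in matrix form,
  Gamma_p phi = r_p,   with   (Gamma_p)_{ij} = gamma(|i - j|),
                       (r_p)_i = gamma(i),   i,j = 1..p.
Substitute the sample gammas (Toeplitz matrix and right-hand side of size 3):
  Gamma_p = [[1.4509, 0.4506, -0.287], [0.4506, 1.4509, 0.4506], [-0.287, 0.4506, 1.4509]]
  r_p     = [0.4506, -0.287, -0.7138]
Written out (R1..R3):
  (R1) 1.4509 phi_1 + 0.4506 phi_2 - 0.287 phi_3 = 0.4506
  (R2) 0.4506 phi_1 + 1.4509 phi_2 + 0.4506 phi_3 = -0.287
  (R3) -0.287 phi_1 + 0.4506 phi_2 + 1.4509 phi_3 = -0.7138
Gaussian elimination:
  R2 <- R2 - (0.4506/1.4509) R1 = R2 - (0.310566) R1:  1.310959 phi_2 + 0.539732 phi_3 = -0.426941
  R3 <- R3 - (-0.287/1.4509) R1 = R3 - (-0.197808) R1:  0.539732 phi_2 + 1.394129 phi_3 = -0.624668
  R3 <- R3 - (0.539732/1.310959) R2 = R3 - (0.411708) R2:  1.171917 phi_3 = -0.448893
Back-substitution:
  phi_hat_3 = -0.448893 / 1.171917 = -0.383041
  phi_hat_2 = (-0.426941 - (0.539732)(-0.383041)) / 1.310959 = -0.16797
  phi_hat_1 = (0.4506 - (0.4506)(-0.16797) - (-0.287)(-0.383041)) / 1.4509 = 0.286963
So phi_hat = [0.2870, -0.1680, -0.3830].
Therefore phi_hat_1 = 0.2870.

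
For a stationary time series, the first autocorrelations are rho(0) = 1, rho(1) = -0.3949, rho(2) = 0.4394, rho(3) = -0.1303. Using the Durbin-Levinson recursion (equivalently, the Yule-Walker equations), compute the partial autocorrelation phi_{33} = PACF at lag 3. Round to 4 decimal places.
\phi_{33} = 0.1570

The PACF at lag k is phi_{kk}, the last component of the solution
to the Yule-Walker system G_k phi = r_k where
  (G_k)_{ij} = rho(|i - j|), (r_k)_i = rho(i), i,j = 1..k.
Equivalently, Durbin-Levinson gives phi_{kk} iteratively:
  phi_{11} = rho(1)
  phi_{kk} = [rho(k) - sum_{j=1..k-1} phi_{k-1,j} rho(k-j)]
            / [1 - sum_{j=1..k-1} phi_{k-1,j} rho(j)],
  phi_{k,j} = phi_{k-1,j} - phi_{kk} phi_{k-1,k-j},  j = 1..k-1.
Step k = 1:
  phi_11 = rho(1) = -0.3949.
Step k = 2:
  phi_22 = [rho(2) - phi_11 rho(1)] / [1 - phi_11 rho(1)] = [0.4394 - (-0.3949)(-0.3949)] / [1 - (-0.3949)(-0.3949)]
         = 0.28345399 / 0.84405399 = 0.335824.
  Update: phi_21 = phi_11 - phi_22 phi_11 = -0.3949 - (0.335824)(-0.3949) = -0.262283.
Step k = 3:
  phi_33 = [rho(3) - phi_21 rho(2) - phi_22 rho(1)] / [1 - phi_21 rho(1) - phi_22 rho(2)]
    numerator   = -0.1303 - (-0.262283)(0.4394) - (0.335824)(-0.3949) = 0.1175642
    denominator = 1 - (-0.262283)(-0.3949) - (0.335824)(0.4394) = 0.7488632
  phi_33 = 0.1175642 / 0.7488632 = 0.157.
Therefore phi_{33} = 0.1570.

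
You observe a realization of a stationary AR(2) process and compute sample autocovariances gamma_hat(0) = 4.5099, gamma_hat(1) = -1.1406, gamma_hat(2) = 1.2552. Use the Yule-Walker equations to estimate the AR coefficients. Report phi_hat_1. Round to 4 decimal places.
\hat\phi_{1} = -0.1950

The Yule-Walker equations for an AR(p) process read, in matrix form,
  Gamma_p phi = r_p,   with   (Gamma_p)_{ij} = gamma(|i - j|),
                       (r_p)_i = gamma(i),   i,j = 1..p.
Substitute the sample gammas (Toeplitz matrix and right-hand side of size 2):
  Gamma_p = [[4.5099, -1.1406], [-1.1406, 4.5099]]
  r_p     = [-1.1406, 1.2552]
Written out:
  4.5099 phi_1 - 1.1406 phi_2 = -1.1406
  -1.1406 phi_1 + 4.5099 phi_2 = 1.2552
Solve by Cramer's rule:
  det = gamma(0)^2 - gamma(1)^2 = (4.5099)^2 - (-1.1406)^2 = 20.33919801 - 1.30096836 = 19.03822965
  phi_hat_1 = [gamma(1) gamma(0) - gamma(1) gamma(2)] / det = [(-1.1406)(4.5099) - (-1.1406)(1.2552)] / 19.03822965 = -3.71231082 / 19.03822965 = -0.195
  phi_hat_2 = [gamma(0) gamma(2) - gamma(1)^2] / det = [(4.5099)(1.2552) - (-1.1406)^2] / 19.03822965 = 4.35985812 / 19.03822965 = 0.229
So phi_hat = [-0.1950, 0.2290].
Therefore phi_hat_1 = -0.1950.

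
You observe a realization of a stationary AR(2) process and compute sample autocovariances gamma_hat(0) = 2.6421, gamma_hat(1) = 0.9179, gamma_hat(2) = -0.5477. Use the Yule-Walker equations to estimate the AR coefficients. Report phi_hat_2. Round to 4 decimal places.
\hat\phi_{2} = -0.3730

The Yule-Walker equations for an AR(p) process read, in matrix form,
  Gamma_p phi = r_p,   with   (Gamma_p)_{ij} = gamma(|i - j|),
                       (r_p)_i = gamma(i),   i,j = 1..p.
Substitute the sample gammas (Toeplitz matrix and right-hand side of size 2):
  Gamma_p = [[2.6421, 0.9179], [0.9179, 2.6421]]
  r_p     = [0.9179, -0.5477]
Written out:
  2.6421 phi_1 + 0.9179 phi_2 = 0.9179
  0.9179 phi_1 + 2.6421 phi_2 = -0.5477
Solve by Cramer's rule:
  det = gamma(0)^2 - gamma(1)^2 = (2.6421)^2 - (0.9179)^2 = 6.98069241 - 0.84254041 = 6.138152
  phi_hat_1 = [gamma(1) gamma(0) - gamma(1) gamma(2)] / det = [(0.9179)(2.6421) - (0.9179)(-0.5477)] / 6.138152 = 2.92791742 / 6.138152 = 0.477
  phi_hat_2 = [gamma(0) gamma(2) - gamma(1)^2] / det = [(2.6421)(-0.5477) - (0.9179)^2] / 6.138152 = -2.28961858 / 6.138152 = -0.373
So phi_hat = [0.4770, -0.3730].
Therefore phi_hat_2 = -0.3730.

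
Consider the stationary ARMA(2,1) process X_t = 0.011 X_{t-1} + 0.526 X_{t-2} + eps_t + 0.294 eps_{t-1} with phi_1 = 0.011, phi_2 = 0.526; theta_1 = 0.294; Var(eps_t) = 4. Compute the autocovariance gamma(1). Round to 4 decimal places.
\gamma(1) = 2.6223

Multiply the model equation by X_{t-k} and take expectations. With theta_0 = psi_0 = 1 and psi_j the MA(infinity) weights, this gives
  gamma(k) - sum_i phi_i gamma(k-i) = c_k,
  c_k = sigma^2 * sum_{j=k..q} theta_j psi_{j-k}   (c_k = 0 for k > q),
using gamma(-m) = gamma(m).
psi-weights needed (psi_j = theta_j + sum_i phi_i psi_{j-i}):
  psi_1 = theta_1 + phi_1 = 0.294 + (0.011) = 0.305
Right-hand sides:
  c_0 = sigma^2 (1 + theta_1 psi_1) = 4 * (1 + (0.294)(0.305)) = 4 * 1.08967 = 4.35868
  c_1 = sigma^2 theta_1 = 4 * (0.294) = 1.176
  c_2 = 0
Equations for k = 0, 1, 2 (AR order 2, c_2 = 0):
  (E0) gamma(0) = phi_1 gamma(1) + phi_2 gamma(2) + c_0
  (E1) gamma(1) = phi_1 gamma(0) + phi_2 gamma(1) + c_1
  (E2) gamma(2) = phi_1 gamma(1) + phi_2 gamma(0)
From (E1): gamma(1) = A gamma(0) + B with
  A = phi_1 / (1 - phi_2) = 0.011 / 0.474 = 0.023207,   B = c_1 / (1 - phi_2) = 1.176 / 0.474 = 2.481013.
Insert (E2) into (E0): gamma(0) (1 - phi_2^2) = phi_1 (1 + phi_2) gamma(1) + c_0.
  phi_1 (1 + phi_2) = (0.011)(1.526) = 0.016786,   1 - phi_2^2 = 0.723324.
Replace gamma(1) by A gamma(0) + B and collect gamma(0):
  gamma(0) [0.723324 - (0.016786)(0.023207)] = (0.016786)(2.481013) + 4.35868
  gamma(0) * 0.722934 = 4.400326
  gamma(0) = 4.400326 / 0.722934 = 6.086757.
  gamma(1) = A gamma(0) + B = (0.023207)(6.086757) + (2.481013) = 2.622267.
Therefore gamma(1) = 2.6223 (to 4 decimal places).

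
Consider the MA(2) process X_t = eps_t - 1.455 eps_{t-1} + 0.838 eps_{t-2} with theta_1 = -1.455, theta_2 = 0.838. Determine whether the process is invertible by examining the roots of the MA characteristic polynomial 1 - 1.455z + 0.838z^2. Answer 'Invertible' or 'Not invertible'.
\text{Invertible}

The MA(q) characteristic polynomial is P(z) = 1 - 1.455z + 0.838z^2.
Invertibility requires all roots to lie outside the unit circle, i.e. |z| > 1 for every root.
Set 1 + (-1.455) z + (0.838) z^2 = 0, i.e. a z^2 + b z + c = 0 with a = 0.838, b = -1.455, c = 1.
Discriminant D = b^2 - 4ac = (-1.455)^2 - 4*(0.838)*1 = 2.117025 - (3.352) = -1.234975.
D < 0, so the roots are the complex-conjugate pair z = (-b +/- i sqrt(-D)) / (2a) = 0.8681 +/- 0.6631i.
For a conjugate pair |z|^2 = z * conj(z) = (product of roots) = c/a = 1/(0.838) = 1.193317, so |z| = sqrt(1.193317) = 1.0924 for both roots.
Moduli of all roots: 1.0924, 1.0924.
All moduli strictly greater than 1? Yes.
Verdict: Invertible.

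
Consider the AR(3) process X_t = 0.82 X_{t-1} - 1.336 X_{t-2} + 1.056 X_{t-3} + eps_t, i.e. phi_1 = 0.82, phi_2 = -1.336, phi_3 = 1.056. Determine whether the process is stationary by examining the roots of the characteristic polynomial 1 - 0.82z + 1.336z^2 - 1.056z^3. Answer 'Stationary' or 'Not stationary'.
\text{Not stationary}

The AR(p) characteristic polynomial is P(z) = 1 - 0.82z + 1.336z^2 - 1.056z^3.
Stationarity requires all roots to lie outside the unit circle, i.e. |z| > 1 for every root.
Degree 3: look for a simple real root z0 first, then factor out (1 - z/z0) and solve the remaining quadratic.
Testing z0 = 1.25: P(1.25) = 1 + (-0.82)(1.25) + (1.336)(1.25)^2 + (-1.056)(1.25)^3
  = 1 + (-1.025) + (2.0875) + (-2.0625) = 0.  So z_0 = 1.25 is a root, |z_0| = 1.25.
Divide out the factor (1 - 0.8 z) = (1 - z/z0) (since 1/z0 = 0.8):
  P(z) = (1 - 0.8 z)(1 + (-0.02) z + (1.32) z^2)
  [check: z-coef -0.02 - (0.8) = -0.82; z^2-coef 1.32 - (0.8)(-0.02) = 1.336; z^3-coef -(0.8)(1.32) = -1.056.]
Remaining roots from the quadratic factor 1 + (-0.02) z + (1.32) z^2:
  Set 1 + (-0.02) z + (1.32) z^2 = 0, i.e. a z^2 + b z + c = 0 with a = 1.32, b = -0.02, c = 1.
  Discriminant D = b^2 - 4ac = (-0.02)^2 - 4*(1.32)*1 = 0.0004 - (5.28) = -5.2796.
  D < 0, so the roots are the complex-conjugate pair z = (-b +/- i sqrt(-D)) / (2a) = 0.0076 +/- 0.8704i.
  For a conjugate pair |z|^2 = z * conj(z) = (product of roots) = c/a = 1/(1.32) = 0.757576, so |z| = sqrt(0.757576) = 0.8704 for both roots.
Moduli of all roots: 1.2500, 0.8704, 0.8704.
All moduli strictly greater than 1? No.
Verdict: Not stationary.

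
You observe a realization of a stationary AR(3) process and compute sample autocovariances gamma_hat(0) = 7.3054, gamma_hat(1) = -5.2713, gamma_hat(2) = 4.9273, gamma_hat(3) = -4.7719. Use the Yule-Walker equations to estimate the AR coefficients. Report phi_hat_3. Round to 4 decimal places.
\hat\phi_{3} = -0.2120

The Yule-Walker equations for an AR(p) process read, in matrix form,
  Gamma_p phi = r_p,   with   (Gamma_p)_{ij} = gamma(|i - j|),
                       (r_p)_i = gamma(i),   i,j = 1..p.
Substitute the sample gammas (Toeplitz matrix and right-hand side of size 3):
  Gamma_p = [[7.3054, -5.2713, 4.9273], [-5.2713, 7.3054, -5.2713], [4.9273, -5.2713, 7.3054]]
  r_p     = [-5.2713, 4.9273, -4.7719]
Written out (R1..R3):
  (R1) 7.3054 phi_1 - 5.2713 phi_2 + 4.9273 phi_3 = -5.2713
  (R2) -5.2713 phi_1 + 7.3054 phi_2 - 5.2713 phi_3 = 4.9273
  (R3) 4.9273 phi_1 - 5.2713 phi_2 + 7.3054 phi_3 = -4.7719
Gaussian elimination:
  R2 <- R2 - (-5.2713/7.3054) R1 = R2 - (-0.721562) R1:  3.50183 phi_2 - 1.715947 phi_3 = 1.12373
  R3 <- R3 - (4.9273/7.3054) R1 = R3 - (0.674474) R1:  -1.715947 phi_2 + 3.982066 phi_3 = -1.216547
  R3 <- R3 - (-1.715947/3.50183) R2 = R3 - (-0.490014) R2:  3.141227 phi_3 = -0.665903
Back-substitution:
  phi_hat_3 = -0.665903 / 3.141227 = -0.211988
  phi_hat_2 = (1.12373 - (-1.715947)(-0.211988)) / 3.50183 = 0.217021
  phi_hat_1 = (-5.2713 - (-5.2713)(0.217021) - (4.9273)(-0.211988)) / 7.3054 = -0.421988
So phi_hat = [-0.4220, 0.2170, -0.2120].
Therefore phi_hat_3 = -0.2120.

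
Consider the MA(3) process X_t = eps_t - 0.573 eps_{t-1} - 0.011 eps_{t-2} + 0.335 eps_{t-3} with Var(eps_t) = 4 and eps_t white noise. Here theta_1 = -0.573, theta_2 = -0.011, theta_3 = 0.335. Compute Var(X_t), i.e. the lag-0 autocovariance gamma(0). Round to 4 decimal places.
\gamma(0) = 5.7627

For an MA(q) process X_t = eps_t + sum_i theta_i eps_{t-i} with
Var(eps_t) = sigma^2, the variance is
  gamma(0) = sigma^2 * (1 + sum_i theta_i^2).
  sum_i theta_i^2 = (-0.573)^2 + (-0.011)^2 + (0.335)^2 = 0.328329 + 0.000121 + 0.112225 = 0.440675.
  gamma(0) = 4 * (1 + 0.440675) = 4 * 1.440675 = 5.7627.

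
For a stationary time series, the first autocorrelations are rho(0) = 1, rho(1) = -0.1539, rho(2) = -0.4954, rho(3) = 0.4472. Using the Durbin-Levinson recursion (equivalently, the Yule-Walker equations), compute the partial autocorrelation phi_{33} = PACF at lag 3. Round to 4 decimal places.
\phi_{33} = 0.3550

The PACF at lag k is phi_{kk}, the last component of the solution
to the Yule-Walker system G_k phi = r_k where
  (G_k)_{ij} = rho(|i - j|), (r_k)_i = rho(i), i,j = 1..k.
Equivalently, Durbin-Levinson gives phi_{kk} iteratively:
  phi_{11} = rho(1)
  phi_{kk} = [rho(k) - sum_{j=1..k-1} phi_{k-1,j} rho(k-j)]
            / [1 - sum_{j=1..k-1} phi_{k-1,j} rho(j)],
  phi_{k,j} = phi_{k-1,j} - phi_{kk} phi_{k-1,k-j},  j = 1..k-1.
Step k = 1:
  phi_11 = rho(1) = -0.1539.
Step k = 2:
  phi_22 = [rho(2) - phi_11 rho(1)] / [1 - phi_11 rho(1)] = [-0.4954 - (-0.1539)(-0.1539)] / [1 - (-0.1539)(-0.1539)]
         = -0.51908521 / 0.97631479 = -0.531678.
  Update: phi_21 = phi_11 - phi_22 phi_11 = -0.1539 - (-0.531678)(-0.1539) = -0.235725.
Step k = 3:
  phi_33 = [rho(3) - phi_21 rho(2) - phi_22 rho(1)] / [1 - phi_21 rho(1) - phi_22 rho(2)]
    numerator   = 0.4472 - (-0.235725)(-0.4954) - (-0.531678)(-0.1539) = 0.24859644
    denominator = 1 - (-0.235725)(-0.1539) - (-0.531678)(-0.4954) = 0.70032854
  phi_33 = 0.24859644 / 0.70032854 = 0.355.
Therefore phi_{33} = 0.3550.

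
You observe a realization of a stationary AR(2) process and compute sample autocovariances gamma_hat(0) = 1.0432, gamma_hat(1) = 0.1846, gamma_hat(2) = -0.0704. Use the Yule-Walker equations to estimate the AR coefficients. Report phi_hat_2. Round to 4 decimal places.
\hat\phi_{2} = -0.1020

The Yule-Walker equations for an AR(p) process read, in matrix form,
  Gamma_p phi = r_p,   with   (Gamma_p)_{ij} = gamma(|i - j|),
                       (r_p)_i = gamma(i),   i,j = 1..p.
Substitute the sample gammas (Toeplitz matrix and right-hand side of size 2):
  Gamma_p = [[1.0432, 0.1846], [0.1846, 1.0432]]
  r_p     = [0.1846, -0.0704]
Written out:
  1.0432 phi_1 + 0.1846 phi_2 = 0.1846
  0.1846 phi_1 + 1.0432 phi_2 = -0.0704
Solve by Cramer's rule:
  det = gamma(0)^2 - gamma(1)^2 = (1.0432)^2 - (0.1846)^2 = 1.08826624 - 0.03407716 = 1.05418908
  phi_hat_1 = [gamma(1) gamma(0) - gamma(1) gamma(2)] / det = [(0.1846)(1.0432) - (0.1846)(-0.0704)] / 1.05418908 = 0.20557056 / 1.05418908 = 0.195
  phi_hat_2 = [gamma(0) gamma(2) - gamma(1)^2] / det = [(1.0432)(-0.0704) - (0.1846)^2] / 1.05418908 = -0.10751844 / 1.05418908 = -0.102
So phi_hat = [0.1950, -0.1020].
Therefore phi_hat_2 = -0.1020.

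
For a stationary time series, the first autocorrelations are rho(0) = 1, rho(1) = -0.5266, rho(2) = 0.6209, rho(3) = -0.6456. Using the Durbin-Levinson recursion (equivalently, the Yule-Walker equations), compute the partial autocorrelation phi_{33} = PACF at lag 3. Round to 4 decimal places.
\phi_{33} = -0.4000

The PACF at lag k is phi_{kk}, the last component of the solution
to the Yule-Walker system G_k phi = r_k where
  (G_k)_{ij} = rho(|i - j|), (r_k)_i = rho(i), i,j = 1..k.
Equivalently, Durbin-Levinson gives phi_{kk} iteratively:
  phi_{11} = rho(1)
  phi_{kk} = [rho(k) - sum_{j=1..k-1} phi_{k-1,j} rho(k-j)]
            / [1 - sum_{j=1..k-1} phi_{k-1,j} rho(j)],
  phi_{k,j} = phi_{k-1,j} - phi_{kk} phi_{k-1,k-j},  j = 1..k-1.
Step k = 1:
  phi_11 = rho(1) = -0.5266.
Step k = 2:
  phi_22 = [rho(2) - phi_11 rho(1)] / [1 - phi_11 rho(1)] = [0.6209 - (-0.5266)(-0.5266)] / [1 - (-0.5266)(-0.5266)]
         = 0.34359244 / 0.72269244 = 0.475434.
  Update: phi_21 = phi_11 - phi_22 phi_11 = -0.5266 - (0.475434)(-0.5266) = -0.276237.
Step k = 3:
  phi_33 = [rho(3) - phi_21 rho(2) - phi_22 rho(1)] / [1 - phi_21 rho(1) - phi_22 rho(2)]
    numerator   = -0.6456 - (-0.276237)(0.6209) - (0.475434)(-0.5266) = -0.22372127
    denominator = 1 - (-0.276237)(-0.5266) - (0.475434)(0.6209) = 0.55933697
  phi_33 = -0.22372127 / 0.55933697 = -0.4.
Therefore phi_{33} = -0.4000.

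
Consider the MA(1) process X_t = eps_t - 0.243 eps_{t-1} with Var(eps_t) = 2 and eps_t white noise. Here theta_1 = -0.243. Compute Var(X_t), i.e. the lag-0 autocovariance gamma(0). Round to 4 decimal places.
\gamma(0) = 2.1181

For an MA(q) process X_t = eps_t + sum_i theta_i eps_{t-i} with
Var(eps_t) = sigma^2, the variance is
  gamma(0) = sigma^2 * (1 + sum_i theta_i^2).
  sum_i theta_i^2 = (-0.243)^2 = 0.059049.
  gamma(0) = 2 * (1 + 0.059049) = 2 * 1.059049 = 2.118098, which rounds to 2.1181.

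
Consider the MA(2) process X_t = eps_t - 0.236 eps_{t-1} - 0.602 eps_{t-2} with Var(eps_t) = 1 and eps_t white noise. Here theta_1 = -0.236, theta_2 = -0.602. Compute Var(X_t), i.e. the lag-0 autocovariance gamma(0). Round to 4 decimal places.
\gamma(0) = 1.4181

For an MA(q) process X_t = eps_t + sum_i theta_i eps_{t-i} with
Var(eps_t) = sigma^2, the variance is
  gamma(0) = sigma^2 * (1 + sum_i theta_i^2).
  sum_i theta_i^2 = (-0.236)^2 + (-0.602)^2 = 0.055696 + 0.362404 = 0.4181.
  gamma(0) = 1 * (1 + 0.4181) = 1 * 1.4181 = 1.4181.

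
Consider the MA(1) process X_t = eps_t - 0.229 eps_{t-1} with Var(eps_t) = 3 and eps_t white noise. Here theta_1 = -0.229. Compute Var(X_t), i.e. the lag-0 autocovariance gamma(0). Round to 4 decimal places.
\gamma(0) = 3.1573

For an MA(q) process X_t = eps_t + sum_i theta_i eps_{t-i} with
Var(eps_t) = sigma^2, the variance is
  gamma(0) = sigma^2 * (1 + sum_i theta_i^2).
  sum_i theta_i^2 = (-0.229)^2 = 0.052441.
  gamma(0) = 3 * (1 + 0.052441) = 3 * 1.052441 = 3.157323, which rounds to 3.1573.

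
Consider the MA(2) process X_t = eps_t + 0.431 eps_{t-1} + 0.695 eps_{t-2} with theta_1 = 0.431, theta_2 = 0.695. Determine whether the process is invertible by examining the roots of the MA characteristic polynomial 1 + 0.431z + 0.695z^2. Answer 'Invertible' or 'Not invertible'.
\text{Invertible}

The MA(q) characteristic polynomial is P(z) = 1 + 0.431z + 0.695z^2.
Invertibility requires all roots to lie outside the unit circle, i.e. |z| > 1 for every root.
Set 1 + (0.431) z + (0.695) z^2 = 0, i.e. a z^2 + b z + c = 0 with a = 0.695, b = 0.431, c = 1.
Discriminant D = b^2 - 4ac = (0.431)^2 - 4*(0.695)*1 = 0.185761 - (2.78) = -2.594239.
D < 0, so the roots are the complex-conjugate pair z = (-b +/- i sqrt(-D)) / (2a) = -0.3101 +/- 1.1588i.
For a conjugate pair |z|^2 = z * conj(z) = (product of roots) = c/a = 1/(0.695) = 1.438849, so |z| = sqrt(1.438849) = 1.1995 for both roots.
Moduli of all roots: 1.1995, 1.1995.
All moduli strictly greater than 1? Yes.
Verdict: Invertible.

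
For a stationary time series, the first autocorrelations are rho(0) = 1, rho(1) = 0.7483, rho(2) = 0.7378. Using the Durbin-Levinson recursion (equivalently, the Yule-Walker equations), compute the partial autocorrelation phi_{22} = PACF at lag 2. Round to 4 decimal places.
\phi_{22} = 0.4042

The PACF at lag k is phi_{kk}, the last component of the solution
to the Yule-Walker system G_k phi = r_k where
  (G_k)_{ij} = rho(|i - j|), (r_k)_i = rho(i), i,j = 1..k.
Equivalently, Durbin-Levinson gives phi_{kk} iteratively:
  phi_{11} = rho(1)
  phi_{kk} = [rho(k) - sum_{j=1..k-1} phi_{k-1,j} rho(k-j)]
            / [1 - sum_{j=1..k-1} phi_{k-1,j} rho(j)],
  phi_{k,j} = phi_{k-1,j} - phi_{kk} phi_{k-1,k-j},  j = 1..k-1.
Step k = 1:
  phi_11 = rho(1) = 0.7483.
Step k = 2:
  phi_22 = [rho(2) - phi_11 rho(1)] / [1 - phi_11 rho(1)] = [0.7378 - (0.7483)(0.7483)] / [1 - (0.7483)(0.7483)]
         = 0.17784711 / 0.44004711 = 0.4042.
Therefore phi_{22} = 0.4042.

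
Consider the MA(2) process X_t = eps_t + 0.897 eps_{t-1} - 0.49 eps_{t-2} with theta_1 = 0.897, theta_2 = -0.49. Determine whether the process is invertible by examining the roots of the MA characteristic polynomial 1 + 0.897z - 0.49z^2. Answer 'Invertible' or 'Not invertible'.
\text{Not invertible}

The MA(q) characteristic polynomial is P(z) = 1 + 0.897z - 0.49z^2.
Invertibility requires all roots to lie outside the unit circle, i.e. |z| > 1 for every root.
Set 1 + (0.897) z + (-0.49) z^2 = 0, i.e. a z^2 + b z + c = 0 with a = -0.49, b = 0.897, c = 1.
Discriminant D = b^2 - 4ac = (0.897)^2 - 4*(-0.49)*1 = 0.804609 - (-1.96) = 2.764609.
D >= 0, so the roots are real: z = (-b +/- sqrt(D)) / (2a) = (-0.897 +/- 1.662711) / (-0.98).
  z_1 = (-0.897 + 1.662711) / (-0.98) = -0.7813,   |z_1| = 0.7813.
  z_2 = (-0.897 - 1.662711) / (-0.98) = 2.612,   |z_2| = 2.612.
Moduli of all roots: 0.7813, 2.6120.
All moduli strictly greater than 1? No.
Verdict: Not invertible.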